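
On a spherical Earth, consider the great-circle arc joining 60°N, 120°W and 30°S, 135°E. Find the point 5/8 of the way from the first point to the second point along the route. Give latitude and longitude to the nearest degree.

The haversine formula gives a central angle δ ≈ 2.147 rad (123.0°) between the endpoints.
Interpolate at f = 5/8 with slerp weights a = sin((1−f)δ)/sin δ ≈ 0.860, b = sin(fδ)/sin δ ≈ 1.162.
p = a·p₁ + b·p₂ ≈ (-0.926, 0.339, 0.164); φ = arcsin(p_z) ≈ 9.43°, λ = atan2(p_y, p_x) ≈ 159.90°.

≈ 9°N, 160°E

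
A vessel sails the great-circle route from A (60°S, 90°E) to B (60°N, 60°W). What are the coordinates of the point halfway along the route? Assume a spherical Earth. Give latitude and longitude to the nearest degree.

Convert each endpoint to a unit vector on the sphere (x = cos φ cos λ, y = cos φ sin λ, z = sin φ).
The central angle between the endpoints is δ = arccos(p₁·p₂) ≈ 2.882 rad (165.1°).
Interpolate at f = 1/2 with slerp weights a = sin((1−f)δ)/sin δ ≈ 3.864, b = sin(fδ)/sin δ ≈ 3.864.
p = a·p₁ + b·p₂ ≈ (0.966, 0.259, 0.000); φ = arcsin(p_z) ≈ 0.00°, λ = atan2(p_y, p_x) ≈ 15.00°.

≈ (0°N, 15°E)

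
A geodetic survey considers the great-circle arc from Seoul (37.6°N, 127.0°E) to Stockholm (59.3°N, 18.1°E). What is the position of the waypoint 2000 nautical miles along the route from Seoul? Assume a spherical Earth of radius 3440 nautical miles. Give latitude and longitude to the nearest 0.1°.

≈ (61.7°N, 89.6°E)

Convert each endpoint to a unit vector on the sphere (x = cos φ cos λ, y = cos φ sin λ, z = sin φ).
The central angle between the endpoints is δ = arccos(p₁·p₂) ≈ 1.166 rad (66.8°). The total great-circle distance is δ·R ≈ 1.166 × 3440 ≈ 4012 nmi, so the target fraction is f = 2000/4012 ≈ 0.499.
Interpolate at f ≈ 0.499 with slerp weights a = sin((1−f)δ)/sin δ ≈ 0.601, b = sin(fδ)/sin δ ≈ 0.597.
p = a·p₁ + b·p₂ ≈ (0.004, 0.475, 0.880); φ = arcsin(p_z) ≈ 61.66°, λ = atan2(p_y, p_x) ≈ 89.57°.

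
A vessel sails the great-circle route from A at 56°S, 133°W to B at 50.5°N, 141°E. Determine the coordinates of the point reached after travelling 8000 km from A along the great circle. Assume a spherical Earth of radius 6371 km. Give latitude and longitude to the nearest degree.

Write both endpoints as unit vectors p₁, p₂ with components (cos φ cos λ, cos φ sin λ, sin φ).
The central angle between the endpoints is δ = arccos(p₁·p₂) ≈ 2.233 rad (127.9°). The total great-circle distance is δ·R ≈ 2.233 × 6371 ≈ 14227 km, so the target fraction is f = 8000/14227 ≈ 0.562.
Interpolate at f ≈ 0.562 with slerp weights a = sin((1−f)δ)/sin δ ≈ 1.051, b = sin(fδ)/sin δ ≈ 1.206.
p = a·p₁ + b·p₂ ≈ (-0.997, 0.053, 0.059); φ = arcsin(p_z) ≈ 3.37°, λ = atan2(p_y, p_x) ≈ 176.98°.

≈ 3°N, 177°E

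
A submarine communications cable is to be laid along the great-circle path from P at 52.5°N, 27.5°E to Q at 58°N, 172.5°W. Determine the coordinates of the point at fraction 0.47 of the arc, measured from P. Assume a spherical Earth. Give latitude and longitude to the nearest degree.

Write both endpoints as unit vectors p₁, p₂ with components (cos φ cos λ, cos φ sin λ, sin φ).
The central angle between the endpoints is δ = arccos(p₁·p₂) ≈ 1.192 rad (68.3°).
Interpolate at f = 0.47 with slerp weights a = sin((1−f)δ)/sin δ ≈ 0.636, b = sin(fδ)/sin δ ≈ 0.572.
p = a·p₁ + b·p₂ ≈ (0.043, 0.139, 0.989); φ = arcsin(p_z) ≈ 81.63°, λ = atan2(p_y, p_x) ≈ 72.92°.

≈ 82°N, 73°E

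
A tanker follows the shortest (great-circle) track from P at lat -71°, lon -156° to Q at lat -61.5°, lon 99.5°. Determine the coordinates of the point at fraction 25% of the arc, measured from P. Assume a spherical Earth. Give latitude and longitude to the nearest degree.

≈ lat -75°, lon 175°

Convert each endpoint to a unit vector on the sphere (x = cos φ cos λ, y = cos φ sin λ, z = sin φ).
The central angle between the endpoints is δ = arccos(p₁·p₂) ≈ 0.657 rad (37.6°).
Interpolate at f = 0.25 with slerp weights a = sin((1−f)δ)/sin δ ≈ 0.775, b = sin(fδ)/sin δ ≈ 0.268.
p = a·p₁ + b·p₂ ≈ (-0.251, 0.023, -0.968); φ = arcsin(p_z) ≈ -75.37°, λ = atan2(p_y, p_x) ≈ 174.68°.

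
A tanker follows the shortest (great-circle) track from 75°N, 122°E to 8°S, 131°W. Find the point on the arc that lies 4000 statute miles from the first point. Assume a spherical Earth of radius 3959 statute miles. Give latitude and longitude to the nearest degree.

Write both endpoints as unit vectors p₁, p₂ with components (cos φ cos λ, cos φ sin λ, sin φ).
The central angle between the endpoints is δ = arccos(p₁·p₂) ≈ 1.782 rad (102.1°). The total great-circle distance is δ·R ≈ 1.782 × 3959 ≈ 7054 mi, so the target fraction is f = 4000/7054 ≈ 0.567.
Interpolate at f ≈ 0.567 with slerp weights a = sin((1−f)δ)/sin δ ≈ 0.713, b = sin(fδ)/sin δ ≈ 0.866.
p = a·p₁ + b·p₂ ≈ (-0.661, -0.491, 0.568); φ = arcsin(p_z) ≈ 34.62°, λ = atan2(p_y, p_x) ≈ -143.38°.

≈ 35°N, 143°W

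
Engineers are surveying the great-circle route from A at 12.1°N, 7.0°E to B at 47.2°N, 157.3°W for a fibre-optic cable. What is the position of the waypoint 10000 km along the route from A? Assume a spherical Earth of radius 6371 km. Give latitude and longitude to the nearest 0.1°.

≈ 73.0°N, 127.1°W

Convert each endpoint to a unit vector on the sphere (x = cos φ cos λ, y = cos φ sin λ, z = sin φ).
The central angle between the endpoints is δ = arccos(p₁·p₂) ≈ 2.078 rad (119.1°). The total great-circle distance is δ·R ≈ 2.078 × 6371 ≈ 13239 km, so the target fraction is f = 10000/13239 ≈ 0.755.
Interpolate at f ≈ 0.755 with slerp weights a = sin((1−f)δ)/sin δ ≈ 0.557, b = sin(fδ)/sin δ ≈ 1.144.
p = a·p₁ + b·p₂ ≈ (-0.177, -0.234, 0.956); φ = arcsin(p_z) ≈ 72.97°, λ = atan2(p_y, p_x) ≈ -127.09°.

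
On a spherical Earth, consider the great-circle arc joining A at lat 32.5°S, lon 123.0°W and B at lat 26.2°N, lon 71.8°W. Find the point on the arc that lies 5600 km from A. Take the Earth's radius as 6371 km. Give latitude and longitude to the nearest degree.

Write both endpoints as unit vectors p₁, p₂ with components (cos φ cos λ, cos φ sin λ, sin φ).
The central angle between the endpoints is δ = arccos(p₁·p₂) ≈ 1.332 rad (76.3°). The total great-circle distance is δ·R ≈ 1.332 × 6371 ≈ 8483 km, so the target fraction is f = 5600/8483 ≈ 0.660.
Interpolate at f ≈ 0.660 with slerp weights a = sin((1−f)δ)/sin δ ≈ 0.450, b = sin(fδ)/sin δ ≈ 0.793.
p = a·p₁ + b·p₂ ≈ (0.015, -0.994, 0.108); φ = arcsin(p_z) ≈ 6.21°, λ = atan2(p_y, p_x) ≈ -89.11°.

≈ lat 6°N, lon 89°W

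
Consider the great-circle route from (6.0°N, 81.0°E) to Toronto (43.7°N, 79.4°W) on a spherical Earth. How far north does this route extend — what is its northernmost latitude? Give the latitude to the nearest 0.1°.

≈ 72.4°N

The great circle lies in the plane with unit normal n̂ = (p₁ × p₂)/|p₁ × p₂|.
Here n̂_z ≈ -0.303; the vertex latitude is φ_max = arccos|n̂_z| ≈ 72.4°.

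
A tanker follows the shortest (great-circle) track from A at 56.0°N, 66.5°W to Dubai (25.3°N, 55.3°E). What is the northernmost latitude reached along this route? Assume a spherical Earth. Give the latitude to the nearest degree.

The great circle lies in the plane with unit normal n̂ = (p₁ × p₂)/|p₁ × p₂|.
Here n̂_z ≈ +0.431; the vertex latitude is φ_max = arccos|n̂_z| ≈ 64.4°.

≈ 64°N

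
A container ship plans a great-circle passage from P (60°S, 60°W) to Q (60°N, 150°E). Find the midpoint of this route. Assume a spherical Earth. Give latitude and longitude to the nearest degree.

From cos δ = sin φ₁ sin φ₂ + cos φ₁ cos φ₂ cos Δλ, the central angle is δ ≈ 2.882 rad (165.1°).
Interpolate at f = 1/2 with slerp weights a = sin((1−f)δ)/sin δ ≈ 3.864, b = sin(fδ)/sin δ ≈ 3.864.
p = a·p₁ + b·p₂ ≈ (-0.707, -0.707, 0.000); φ = arcsin(p_z) ≈ 0.00°, λ = atan2(p_y, p_x) ≈ -135.00°.

≈ (0°N, 135°W)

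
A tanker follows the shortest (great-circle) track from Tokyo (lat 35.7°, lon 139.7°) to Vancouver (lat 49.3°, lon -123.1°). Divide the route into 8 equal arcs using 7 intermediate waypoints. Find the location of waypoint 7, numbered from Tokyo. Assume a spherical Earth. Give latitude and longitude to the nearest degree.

Convert each endpoint to a unit vector on the sphere (x = cos φ cos λ, y = cos φ sin λ, z = sin φ).
The central angle between the endpoints is δ = arccos(p₁·p₂) ≈ 1.185 rad (67.9°).
Interpolate at f = 7/8 with slerp weights a = sin((1−f)δ)/sin δ ≈ 0.159, b = sin(fδ)/sin δ ≈ 0.929.
p = a·p₁ + b·p₂ ≈ (-0.430, -0.424, 0.797); φ = arcsin(p_z) ≈ 52.88°, λ = atan2(p_y, p_x) ≈ -135.38°.

≈ lat 53°, lon -135°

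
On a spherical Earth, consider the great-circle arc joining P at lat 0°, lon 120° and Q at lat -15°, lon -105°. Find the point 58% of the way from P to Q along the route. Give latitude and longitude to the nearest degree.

Write both endpoints as unit vectors p₁, p₂ with components (cos φ cos λ, cos φ sin λ, sin φ).
The central angle between the endpoints is δ = arccos(p₁·p₂) ≈ 2.323 rad (133.1°).
Interpolate at f = 0.58 with slerp weights a = sin((1−f)δ)/sin δ ≈ 1.134, b = sin(fδ)/sin δ ≈ 1.335.
p = a·p₁ + b·p₂ ≈ (-0.901, -0.264, -0.346); φ = arcsin(p_z) ≈ -20.21°, λ = atan2(p_y, p_x) ≈ -163.67°.

≈ lat -20°, lon -164°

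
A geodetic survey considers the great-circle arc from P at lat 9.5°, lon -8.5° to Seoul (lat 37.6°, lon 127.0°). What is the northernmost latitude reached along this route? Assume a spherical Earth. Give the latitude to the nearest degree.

≈ 52°

The great circle lies in the plane with unit normal n̂ = (p₁ × p₂)/|p₁ × p₂|.
Here n̂_z ≈ +0.616; the vertex latitude is φ_max = arccos|n̂_z| ≈ 52.0°.
Check via Clairaut: cos φ_max = |cos φ₁| · sin C = cos(9.5°)·sin(38.6°) ≈ 0.616, again giving ≈ 52.0°.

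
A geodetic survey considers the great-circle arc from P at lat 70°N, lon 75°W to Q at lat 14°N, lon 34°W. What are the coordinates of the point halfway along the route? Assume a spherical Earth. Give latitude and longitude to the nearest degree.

≈ lat 43°N, lon 44°W

From cos δ = sin φ₁ sin φ₂ + cos φ₁ cos φ₂ cos Δλ, the central angle is δ ≈ 1.073 rad (61.5°).
Interpolate at f = 1/2 with slerp weights a = sin((1−f)δ)/sin δ ≈ 0.582, b = sin(fδ)/sin δ ≈ 0.582.
p = a·p₁ + b·p₂ ≈ (0.519, -0.508, 0.687); φ = arcsin(p_z) ≈ 43.42°, λ = atan2(p_y, p_x) ≈ -44.35°.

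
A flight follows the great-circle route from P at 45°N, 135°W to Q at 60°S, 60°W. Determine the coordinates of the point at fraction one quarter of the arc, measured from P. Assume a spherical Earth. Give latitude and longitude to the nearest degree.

Convert each endpoint to a unit vector on the sphere (x = cos φ cos λ, y = cos φ sin λ, z = sin φ).
The central angle between the endpoints is δ = arccos(p₁·p₂) ≈ 2.119 rad (121.4°).
Interpolate at f = 1/4 with slerp weights a = sin((1−f)δ)/sin δ ≈ 1.171, b = sin(fδ)/sin δ ≈ 0.592.
p = a·p₁ + b·p₂ ≈ (-0.438, -0.842, 0.316); φ = arcsin(p_z) ≈ 18.40°, λ = atan2(p_y, p_x) ≈ -117.47°.

≈ 18°N, 117°W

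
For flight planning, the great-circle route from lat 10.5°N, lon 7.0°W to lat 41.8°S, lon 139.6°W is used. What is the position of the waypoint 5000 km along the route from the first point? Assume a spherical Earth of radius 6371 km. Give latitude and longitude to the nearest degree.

≈ lat 22°S, lon 39°W

From cos δ = sin φ₁ sin φ₂ + cos φ₁ cos φ₂ cos Δλ, the central angle is δ ≈ 2.236 rad (128.1°). The total great-circle distance is δ·R ≈ 2.236 × 6371 ≈ 14249 km, so the target fraction is f = 5000/14249 ≈ 0.351.
Interpolate at f ≈ 0.351 with slerp weights a = sin((1−f)δ)/sin δ ≈ 1.262, b = sin(fδ)/sin δ ≈ 0.899.
p = a·p₁ + b·p₂ ≈ (0.722, -0.585, -0.369); φ = arcsin(p_z) ≈ -21.64°, λ = atan2(p_y, p_x) ≈ -39.04°.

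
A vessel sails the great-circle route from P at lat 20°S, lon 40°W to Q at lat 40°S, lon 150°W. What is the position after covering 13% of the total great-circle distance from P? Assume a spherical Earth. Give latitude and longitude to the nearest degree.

Convert each endpoint to a unit vector on the sphere (x = cos φ cos λ, y = cos φ sin λ, z = sin φ).
The central angle between the endpoints is δ = arccos(p₁·p₂) ≈ 1.597 rad (91.5°).
Interpolate at f = 0.13 with slerp weights a = sin((1−f)δ)/sin δ ≈ 0.984, b = sin(fδ)/sin δ ≈ 0.206.
p = a·p₁ + b·p₂ ≈ (0.571, -0.673, -0.469); φ = arcsin(p_z) ≈ -27.97°, λ = atan2(p_y, p_x) ≈ -49.68°.

≈ lat 28°S, lon 50°W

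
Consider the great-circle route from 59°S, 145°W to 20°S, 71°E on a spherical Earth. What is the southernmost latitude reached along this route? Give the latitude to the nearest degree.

≈ 73°S

The great circle lies in the plane with unit normal n̂ = (p₁ × p₂)/|p₁ × p₂|.
Here n̂_z ≈ -0.286; the vertex latitude is φ_max = arccos|n̂_z| ≈ 73.4°.
Check via Clairaut: cos φ_max = |cos φ₁| · sin C = cos(59.0°)·sin(146.3°) ≈ 0.286, again giving ≈ 73.4°.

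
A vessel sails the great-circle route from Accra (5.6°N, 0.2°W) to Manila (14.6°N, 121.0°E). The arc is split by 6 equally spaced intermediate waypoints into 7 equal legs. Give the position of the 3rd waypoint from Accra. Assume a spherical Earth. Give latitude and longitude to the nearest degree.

≈ 19°N, 50°E

Convert each endpoint to a unit vector on the sphere (x = cos φ cos λ, y = cos φ sin λ, z = sin φ).
The central angle between the endpoints is δ = arccos(p₁·p₂) ≈ 2.065 rad (118.3°).
Interpolate at f = 3/7 with slerp weights a = sin((1−f)δ)/sin δ ≈ 1.050, b = sin(fδ)/sin δ ≈ 0.879.
p = a·p₁ + b·p₂ ≈ (0.607, 0.726, 0.324); φ = arcsin(p_z) ≈ 18.91°, λ = atan2(p_y, p_x) ≈ 50.08°.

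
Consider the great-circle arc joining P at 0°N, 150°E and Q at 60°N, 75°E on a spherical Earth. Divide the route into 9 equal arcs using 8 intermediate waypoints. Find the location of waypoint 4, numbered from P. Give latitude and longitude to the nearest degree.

≈ 31°N, 130°E

The haversine formula gives a central angle δ ≈ 1.441 rad (82.6°) between the endpoints.
Interpolate at f = 4/9 with slerp weights a = sin((1−f)δ)/sin δ ≈ 0.724, b = sin(fδ)/sin δ ≈ 0.603.
p = a·p₁ + b·p₂ ≈ (-0.549, 0.653, 0.522); φ = arcsin(p_z) ≈ 31.46°, λ = atan2(p_y, p_x) ≈ 130.05°.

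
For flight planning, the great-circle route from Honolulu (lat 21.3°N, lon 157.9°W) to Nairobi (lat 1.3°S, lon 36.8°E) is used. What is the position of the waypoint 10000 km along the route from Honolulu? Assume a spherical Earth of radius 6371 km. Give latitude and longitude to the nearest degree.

≈ lat 48°N, lon 87°E

Convert each endpoint to a unit vector on the sphere (x = cos φ cos λ, y = cos φ sin λ, z = sin φ).
The central angle between the endpoints is δ = arccos(p₁·p₂) ≈ 2.712 rad (155.4°). The total great-circle distance is δ·R ≈ 2.712 × 6371 ≈ 17279 km, so the target fraction is f = 10000/17279 ≈ 0.579.
Interpolate at f ≈ 0.579 with slerp weights a = sin((1−f)δ)/sin δ ≈ 2.185, b = sin(fδ)/sin δ ≈ 2.402.
p = a·p₁ + b·p₂ ≈ (0.037, 0.673, 0.739); φ = arcsin(p_z) ≈ 47.66°, λ = atan2(p_y, p_x) ≈ 86.88°.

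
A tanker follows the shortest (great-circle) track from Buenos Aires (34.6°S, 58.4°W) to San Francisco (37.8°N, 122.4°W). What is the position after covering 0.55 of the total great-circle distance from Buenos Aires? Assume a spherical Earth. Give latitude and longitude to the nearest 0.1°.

≈ (5.7°N, 92.4°W)

Convert each endpoint to a unit vector on the sphere (x = cos φ cos λ, y = cos φ sin λ, z = sin φ).
The central angle between the endpoints is δ = arccos(p₁·p₂) ≈ 1.634 rad (93.6°).
Interpolate at f = 0.55 with slerp weights a = sin((1−f)δ)/sin δ ≈ 0.672, b = sin(fδ)/sin δ ≈ 0.784.
p = a·p₁ + b·p₂ ≈ (-0.042, -0.994, 0.099); φ = arcsin(p_z) ≈ 5.68°, λ = atan2(p_y, p_x) ≈ -92.42°.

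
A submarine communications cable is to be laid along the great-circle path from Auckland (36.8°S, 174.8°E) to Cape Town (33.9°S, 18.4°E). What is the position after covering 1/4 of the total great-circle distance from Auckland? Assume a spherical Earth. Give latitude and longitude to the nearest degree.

The haversine formula gives a central angle δ ≈ 1.849 rad (106.0°) between the endpoints.
Interpolate at f = 1/4 with slerp weights a = sin((1−f)δ)/sin δ ≈ 1.023, b = sin(fδ)/sin δ ≈ 0.464.
p = a·p₁ + b·p₂ ≈ (-0.450, 0.196, -0.871); φ = arcsin(p_z) ≈ -60.61°, λ = atan2(p_y, p_x) ≈ 156.49°.

≈ 61°S, 156°E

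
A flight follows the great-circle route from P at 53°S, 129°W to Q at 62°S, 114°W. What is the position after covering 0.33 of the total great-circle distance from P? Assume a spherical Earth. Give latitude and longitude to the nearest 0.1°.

≈ 56.2°S, 124.8°W

Write both endpoints as unit vectors p₁, p₂ with components (cos φ cos λ, cos φ sin λ, sin φ).
The central angle between the endpoints is δ = arccos(p₁·p₂) ≈ 0.210 rad (12.0°).
Interpolate at f = 0.33 with slerp weights a = sin((1−f)δ)/sin δ ≈ 0.673, b = sin(fδ)/sin δ ≈ 0.332.
p = a·p₁ + b·p₂ ≈ (-0.318, -0.457, -0.831); φ = arcsin(p_z) ≈ -56.15°, λ = atan2(p_y, p_x) ≈ -124.84°.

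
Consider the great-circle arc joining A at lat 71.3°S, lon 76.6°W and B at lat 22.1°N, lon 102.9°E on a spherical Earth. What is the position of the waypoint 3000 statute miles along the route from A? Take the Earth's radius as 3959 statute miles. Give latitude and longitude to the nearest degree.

From cos δ = sin φ₁ sin φ₂ + cos φ₁ cos φ₂ cos Δλ, the central angle is δ ≈ 2.283 rad (130.8°). The total great-circle distance is δ·R ≈ 2.283 × 3959 ≈ 9038 mi, so the target fraction is f = 3000/9038 ≈ 0.332.
Interpolate at f ≈ 0.332 with slerp weights a = sin((1−f)δ)/sin δ ≈ 1.320, b = sin(fδ)/sin δ ≈ 0.908.
p = a·p₁ + b·p₂ ≈ (-0.090, 0.408, -0.908); φ = arcsin(p_z) ≈ -65.28°, λ = atan2(p_y, p_x) ≈ 102.39°.

≈ lat 65°S, lon 102°E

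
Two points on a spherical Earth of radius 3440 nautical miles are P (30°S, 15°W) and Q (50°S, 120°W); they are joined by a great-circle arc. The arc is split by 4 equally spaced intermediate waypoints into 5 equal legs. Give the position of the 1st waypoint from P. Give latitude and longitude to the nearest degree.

The haversine formula gives a central angle δ ≈ 1.330 rad (76.2°) between the endpoints.
Interpolate at f = 1/5 with slerp weights a = sin((1−f)δ)/sin δ ≈ 0.900, b = sin(fδ)/sin δ ≈ 0.271.
p = a·p₁ + b·p₂ ≈ (0.666, -0.352, -0.657); φ = arcsin(p_z) ≈ -41.10°, λ = atan2(p_y, p_x) ≈ -27.88°.

≈ (41°S, 28°W)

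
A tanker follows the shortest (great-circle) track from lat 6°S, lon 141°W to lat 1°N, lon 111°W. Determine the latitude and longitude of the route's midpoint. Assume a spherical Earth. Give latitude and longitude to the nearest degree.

≈ lat 3°S, lon 126°W

The haversine formula gives a central angle δ ≈ 0.537 rad (30.8°) between the endpoints.
Interpolate at f = 1/2 with slerp weights a = sin((1−f)δ)/sin δ ≈ 0.519, b = sin(fδ)/sin δ ≈ 0.519.
p = a·p₁ + b·p₂ ≈ (-0.587, -0.809, -0.045); φ = arcsin(p_z) ≈ -2.59°, λ = atan2(p_y, p_x) ≈ -125.96°.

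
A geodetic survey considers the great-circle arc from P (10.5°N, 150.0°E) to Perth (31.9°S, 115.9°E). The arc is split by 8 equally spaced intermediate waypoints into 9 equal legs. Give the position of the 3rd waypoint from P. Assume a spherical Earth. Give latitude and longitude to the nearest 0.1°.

Convert each endpoint to a unit vector on the sphere (x = cos φ cos λ, y = cos φ sin λ, z = sin φ).
The central angle between the endpoints is δ = arccos(p₁·p₂) ≈ 0.934 rad (53.5°).
Interpolate at f = 3/9 with slerp weights a = sin((1−f)δ)/sin δ ≈ 0.725, b = sin(fδ)/sin δ ≈ 0.381.
p = a·p₁ + b·p₂ ≈ (-0.759, 0.648, -0.069); φ = arcsin(p_z) ≈ -3.96°, λ = atan2(p_y, p_x) ≈ 139.53°.

≈ (4.0°S, 139.5°E)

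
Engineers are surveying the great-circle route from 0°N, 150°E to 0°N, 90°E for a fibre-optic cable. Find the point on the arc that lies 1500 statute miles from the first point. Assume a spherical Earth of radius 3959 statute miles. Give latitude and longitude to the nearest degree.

Write both endpoints as unit vectors p₁, p₂ with components (cos φ cos λ, cos φ sin λ, sin φ).
The central angle between the endpoints is δ = arccos(p₁·p₂) ≈ 1.047 rad (60.0°). The total great-circle distance is δ·R ≈ 1.047 × 3959 ≈ 4146 mi, so the target fraction is f = 1500/4146 ≈ 0.362.
Interpolate at f ≈ 0.362 with slerp weights a = sin((1−f)δ)/sin δ ≈ 0.716, b = sin(fδ)/sin δ ≈ 0.427.
p = a·p₁ + b·p₂ ≈ (-0.620, 0.785, 0.000); φ = arcsin(p_z) ≈ 0.00°, λ = atan2(p_y, p_x) ≈ 128.29°.

≈ 0°N, 128°E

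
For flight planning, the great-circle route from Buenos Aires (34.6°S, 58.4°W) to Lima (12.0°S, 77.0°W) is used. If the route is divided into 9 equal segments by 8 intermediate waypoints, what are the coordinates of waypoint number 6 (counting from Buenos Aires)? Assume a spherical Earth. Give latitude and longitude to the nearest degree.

≈ 20°S, 71°W

Write both endpoints as unit vectors p₁, p₂ with components (cos φ cos λ, cos φ sin λ, sin φ).
The central angle between the endpoints is δ = arccos(p₁·p₂) ≈ 0.492 rad (28.2°).
Interpolate at f = 6/9 with slerp weights a = sin((1−f)δ)/sin δ ≈ 0.346, b = sin(fδ)/sin δ ≈ 0.682.
p = a·p₁ + b·p₂ ≈ (0.299, -0.892, -0.338); φ = arcsin(p_z) ≈ -19.76°, λ = atan2(p_y, p_x) ≈ -71.47°.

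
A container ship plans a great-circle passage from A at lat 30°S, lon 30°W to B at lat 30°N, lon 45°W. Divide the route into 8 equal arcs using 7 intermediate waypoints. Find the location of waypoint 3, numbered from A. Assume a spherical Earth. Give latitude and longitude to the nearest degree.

From cos δ = sin φ₁ sin φ₂ + cos φ₁ cos φ₂ cos Δλ, the central angle is δ ≈ 1.076 rad (61.7°).
Interpolate at f = 3/8 with slerp weights a = sin((1−f)δ)/sin δ ≈ 0.708, b = sin(fδ)/sin δ ≈ 0.446.
p = a·p₁ + b·p₂ ≈ (0.804, -0.580, -0.131); φ = arcsin(p_z) ≈ -7.52°, λ = atan2(p_y, p_x) ≈ -35.79°.

≈ lat 8°S, lon 36°W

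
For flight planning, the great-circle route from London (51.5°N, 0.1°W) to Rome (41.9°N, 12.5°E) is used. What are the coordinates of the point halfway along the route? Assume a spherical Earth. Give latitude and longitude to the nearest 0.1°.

≈ 46.9°N, 6.8°E

From cos δ = sin φ₁ sin φ₂ + cos φ₁ cos φ₂ cos Δλ, the central angle is δ ≈ 0.225 rad (12.9°).
Interpolate at f = 1/2 with slerp weights a = sin((1−f)δ)/sin δ ≈ 0.503, b = sin(fδ)/sin δ ≈ 0.503.
p = a·p₁ + b·p₂ ≈ (0.679, 0.081, 0.730); φ = arcsin(p_z) ≈ 46.87°, λ = atan2(p_y, p_x) ≈ 6.76°.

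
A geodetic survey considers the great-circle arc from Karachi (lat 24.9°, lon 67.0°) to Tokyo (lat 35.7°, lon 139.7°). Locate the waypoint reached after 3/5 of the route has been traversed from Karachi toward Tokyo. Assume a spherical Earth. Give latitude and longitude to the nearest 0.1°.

Convert each endpoint to a unit vector on the sphere (x = cos φ cos λ, y = cos φ sin λ, z = sin φ).
The central angle between the endpoints is δ = arccos(p₁·p₂) ≈ 1.087 rad (62.3°).
Interpolate at f = 3/5 with slerp weights a = sin((1−f)δ)/sin δ ≈ 0.476, b = sin(fδ)/sin δ ≈ 0.686.
p = a·p₁ + b·p₂ ≈ (-0.256, 0.758, 0.601); φ = arcsin(p_z) ≈ 36.91°, λ = atan2(p_y, p_x) ≈ 108.67°.

≈ lat 36.9°, lon 108.7°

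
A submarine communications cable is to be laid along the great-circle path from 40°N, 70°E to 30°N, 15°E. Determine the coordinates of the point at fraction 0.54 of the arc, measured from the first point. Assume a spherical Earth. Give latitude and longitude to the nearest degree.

≈ 38°N, 38°E

Convert each endpoint to a unit vector on the sphere (x = cos φ cos λ, y = cos φ sin λ, z = sin φ).
The central angle between the endpoints is δ = arccos(p₁·p₂) ≈ 0.793 rad (45.4°).
Interpolate at f = 0.54 with slerp weights a = sin((1−f)δ)/sin δ ≈ 0.501, b = sin(fδ)/sin δ ≈ 0.583.
p = a·p₁ + b·p₂ ≈ (0.619, 0.491, 0.613); φ = arcsin(p_z) ≈ 37.82°, λ = atan2(p_y, p_x) ≈ 38.44°.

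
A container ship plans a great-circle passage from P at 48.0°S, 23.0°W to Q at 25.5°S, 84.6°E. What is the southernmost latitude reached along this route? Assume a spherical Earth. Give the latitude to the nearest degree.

≈ 54°S

The great circle lies in the plane with unit normal n̂ = (p₁ × p₂)/|p₁ × p₂|.
Here n̂_z ≈ +0.581; the vertex latitude is φ_max = arccos|n̂_z| ≈ 54.5°.
Check via Clairaut: cos φ_max = |cos φ₁| · sin C = cos(48.0°)·sin(119.7°) ≈ 0.581, again giving ≈ 54.5°.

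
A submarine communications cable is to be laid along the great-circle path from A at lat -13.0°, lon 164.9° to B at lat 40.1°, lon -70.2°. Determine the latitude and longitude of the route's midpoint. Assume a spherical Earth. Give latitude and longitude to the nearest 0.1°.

From cos δ = sin φ₁ sin φ₂ + cos φ₁ cos φ₂ cos Δλ, the central angle is δ ≈ 2.179 rad (124.8°).
Interpolate at f = 1/2 with slerp weights a = sin((1−f)δ)/sin δ ≈ 1.080, b = sin(fδ)/sin δ ≈ 1.080.
p = a·p₁ + b·p₂ ≈ (-0.736, -0.503, 0.453); φ = arcsin(p_z) ≈ 26.92°, λ = atan2(p_y, p_x) ≈ -145.65°.

≈ lat 26.9°, lon -145.6°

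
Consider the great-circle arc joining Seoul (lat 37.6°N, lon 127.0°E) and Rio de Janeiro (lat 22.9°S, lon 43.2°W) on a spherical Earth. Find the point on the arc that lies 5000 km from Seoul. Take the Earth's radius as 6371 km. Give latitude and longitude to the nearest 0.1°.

The haversine formula gives a central angle δ ≈ 2.846 rad (163.1°) between the endpoints. The total great-circle distance is δ·R ≈ 2.846 × 6371 ≈ 18132 km, so the target fraction is f = 5000/18132 ≈ 0.276.
Interpolate at f ≈ 0.276 with slerp weights a = sin((1−f)δ)/sin δ ≈ 3.028, b = sin(fδ)/sin δ ≈ 2.426.
p = a·p₁ + b·p₂ ≈ (0.185, 0.386, 0.904); φ = arcsin(p_z) ≈ 64.64°, λ = atan2(p_y, p_x) ≈ 64.40°.

≈ lat 64.6°N, lon 64.4°E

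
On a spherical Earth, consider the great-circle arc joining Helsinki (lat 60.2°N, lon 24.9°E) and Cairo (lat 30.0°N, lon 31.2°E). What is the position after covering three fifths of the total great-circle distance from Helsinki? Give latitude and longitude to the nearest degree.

From cos δ = sin φ₁ sin φ₂ + cos φ₁ cos φ₂ cos Δλ, the central angle is δ ≈ 0.532 rad (30.5°).
Interpolate at f = 3/5 with slerp weights a = sin((1−f)δ)/sin δ ≈ 0.416, b = sin(fδ)/sin δ ≈ 0.619.
p = a·p₁ + b·p₂ ≈ (0.646, 0.365, 0.671); φ = arcsin(p_z) ≈ 42.12°, λ = atan2(p_y, p_x) ≈ 29.45°.

≈ lat 42°N, lon 29°E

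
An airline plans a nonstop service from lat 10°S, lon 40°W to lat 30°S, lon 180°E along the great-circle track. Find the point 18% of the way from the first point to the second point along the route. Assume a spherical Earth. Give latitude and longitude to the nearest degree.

≈ lat 26°S, lon 57°W

Convert each endpoint to a unit vector on the sphere (x = cos φ cos λ, y = cos φ sin λ, z = sin φ).
The central angle between the endpoints is δ = arccos(p₁·p₂) ≈ 2.173 rad (124.5°).
Interpolate at f = 0.18 with slerp weights a = sin((1−f)δ)/sin δ ≈ 1.187, b = sin(fδ)/sin δ ≈ 0.463.
p = a·p₁ + b·p₂ ≈ (0.494, -0.751, -0.437); φ = arcsin(p_z) ≈ -25.94°, λ = atan2(p_y, p_x) ≈ -56.64°.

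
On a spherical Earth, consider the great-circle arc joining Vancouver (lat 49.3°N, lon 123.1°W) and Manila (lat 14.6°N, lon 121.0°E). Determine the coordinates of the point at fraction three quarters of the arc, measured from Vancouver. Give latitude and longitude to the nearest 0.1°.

From cos δ = sin φ₁ sin φ₂ + cos φ₁ cos φ₂ cos Δλ, the central angle is δ ≈ 1.655 rad (94.8°).
Interpolate at f = 3/4 with slerp weights a = sin((1−f)δ)/sin δ ≈ 0.404, b = sin(fδ)/sin δ ≈ 0.950.
p = a·p₁ + b·p₂ ≈ (-0.617, 0.567, 0.545); φ = arcsin(p_z) ≈ 33.05°, λ = atan2(p_y, p_x) ≈ 137.41°.

≈ lat 33.0°N, lon 137.4°E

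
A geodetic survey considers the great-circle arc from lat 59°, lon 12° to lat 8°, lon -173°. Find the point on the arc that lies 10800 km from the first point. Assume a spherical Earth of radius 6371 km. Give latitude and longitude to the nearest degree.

≈ lat 24°, lon -174°

Convert each endpoint to a unit vector on the sphere (x = cos φ cos λ, y = cos φ sin λ, z = sin φ).
The central angle between the endpoints is δ = arccos(p₁·p₂) ≈ 1.970 rad (112.9°). The total great-circle distance is δ·R ≈ 1.970 × 6371 ≈ 12552 km, so the target fraction is f = 10800/12552 ≈ 0.860.
Interpolate at f ≈ 0.860 with slerp weights a = sin((1−f)δ)/sin δ ≈ 0.295, b = sin(fδ)/sin δ ≈ 1.077.
p = a·p₁ + b·p₂ ≈ (-0.910, -0.098, 0.402); φ = arcsin(p_z) ≈ 23.73°, λ = atan2(p_y, p_x) ≈ -173.83°.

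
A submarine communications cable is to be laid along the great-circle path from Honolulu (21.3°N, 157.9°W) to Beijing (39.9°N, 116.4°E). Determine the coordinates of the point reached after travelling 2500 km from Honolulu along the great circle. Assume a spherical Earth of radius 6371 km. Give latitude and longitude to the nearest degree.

≈ 33°N, 179°W

Convert each endpoint to a unit vector on the sphere (x = cos φ cos λ, y = cos φ sin λ, z = sin φ).
The central angle between the endpoints is δ = arccos(p₁·p₂) ≈ 1.280 rad (73.3°). The total great-circle distance is δ·R ≈ 1.280 × 6371 ≈ 8156 km, so the target fraction is f = 2500/8156 ≈ 0.307.
Interpolate at f ≈ 0.307 with slerp weights a = sin((1−f)δ)/sin δ ≈ 0.810, b = sin(fδ)/sin δ ≈ 0.399.
p = a·p₁ + b·p₂ ≈ (-0.835, -0.010, 0.550); φ = arcsin(p_z) ≈ 33.38°, λ = atan2(p_y, p_x) ≈ -179.35°.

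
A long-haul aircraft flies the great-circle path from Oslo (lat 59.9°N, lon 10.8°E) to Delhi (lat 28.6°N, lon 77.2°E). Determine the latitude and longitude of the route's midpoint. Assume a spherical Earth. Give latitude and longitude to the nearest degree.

Write both endpoints as unit vectors p₁, p₂ with components (cos φ cos λ, cos φ sin λ, sin φ).
The central angle between the endpoints is δ = arccos(p₁·p₂) ≈ 0.939 rad (53.8°).
Interpolate at f = 1/2 with slerp weights a = sin((1−f)δ)/sin δ ≈ 0.561, b = sin(fδ)/sin δ ≈ 0.561.
p = a·p₁ + b·p₂ ≈ (0.385, 0.533, 0.753); φ = arcsin(p_z) ≈ 48.89°, λ = atan2(p_y, p_x) ≈ 54.13°.

≈ lat 49°N, lon 54°E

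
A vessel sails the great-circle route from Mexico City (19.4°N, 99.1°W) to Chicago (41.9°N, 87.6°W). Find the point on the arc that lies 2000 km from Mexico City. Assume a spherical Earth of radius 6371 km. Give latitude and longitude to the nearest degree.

≈ 36°N, 91°W

Write both endpoints as unit vectors p₁, p₂ with components (cos φ cos λ, cos φ sin λ, sin φ).
The central angle between the endpoints is δ = arccos(p₁·p₂) ≈ 0.428 rad (24.5°). The total great-circle distance is δ·R ≈ 0.428 × 6371 ≈ 2727 km, so the target fraction is f = 2000/2727 ≈ 0.733.
Interpolate at f ≈ 0.733 with slerp weights a = sin((1−f)δ)/sin δ ≈ 0.274, b = sin(fδ)/sin δ ≈ 0.744.
p = a·p₁ + b·p₂ ≈ (-0.018, -0.809, 0.588); φ = arcsin(p_z) ≈ 36.01°, λ = atan2(p_y, p_x) ≈ -91.26°.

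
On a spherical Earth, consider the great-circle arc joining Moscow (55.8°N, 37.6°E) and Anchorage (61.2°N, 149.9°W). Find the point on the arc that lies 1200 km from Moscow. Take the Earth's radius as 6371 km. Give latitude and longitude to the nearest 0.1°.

From cos δ = sin φ₁ sin φ₂ + cos φ₁ cos φ₂ cos Δλ, the central angle is δ ≈ 1.097 rad (62.9°). The total great-circle distance is δ·R ≈ 1.097 × 6371 ≈ 6989 km, so the target fraction is f = 1200/6989 ≈ 0.172.
Interpolate at f ≈ 0.172 with slerp weights a = sin((1−f)δ)/sin δ ≈ 0.886, b = sin(fδ)/sin δ ≈ 0.210.
p = a·p₁ + b·p₂ ≈ (0.307, 0.253, 0.917); φ = arcsin(p_z) ≈ 66.55°, λ = atan2(p_y, p_x) ≈ 39.51°.

≈ 66.6°N, 39.5°E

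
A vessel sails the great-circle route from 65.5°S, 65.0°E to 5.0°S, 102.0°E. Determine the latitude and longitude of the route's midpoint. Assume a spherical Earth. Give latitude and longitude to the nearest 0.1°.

≈ 36.4°S, 91.4°E

Convert each endpoint to a unit vector on the sphere (x = cos φ cos λ, y = cos φ sin λ, z = sin φ).
The central angle between the endpoints is δ = arccos(p₁·p₂) ≈ 1.149 rad (65.8°).
Interpolate at f = 1/2 with slerp weights a = sin((1−f)δ)/sin δ ≈ 0.596, b = sin(fδ)/sin δ ≈ 0.596.
p = a·p₁ + b·p₂ ≈ (-0.019, 0.804, -0.594); φ = arcsin(p_z) ≈ -36.44°, λ = atan2(p_y, p_x) ≈ 91.35°.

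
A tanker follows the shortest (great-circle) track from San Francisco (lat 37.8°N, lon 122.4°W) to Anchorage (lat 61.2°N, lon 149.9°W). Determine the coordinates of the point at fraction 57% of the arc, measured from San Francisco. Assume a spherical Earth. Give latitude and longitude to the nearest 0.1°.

Write both endpoints as unit vectors p₁, p₂ with components (cos φ cos λ, cos φ sin λ, sin φ).
The central angle between the endpoints is δ = arccos(p₁·p₂) ≈ 0.506 rad (29.0°).
Interpolate at f = 0.57 with slerp weights a = sin((1−f)δ)/sin δ ≈ 0.445, b = sin(fδ)/sin δ ≈ 0.587.
p = a·p₁ + b·p₂ ≈ (-0.433, -0.439, 0.787); φ = arcsin(p_z) ≈ 51.93°, λ = atan2(p_y, p_x) ≈ -134.62°.

≈ lat 51.9°N, lon 134.6°W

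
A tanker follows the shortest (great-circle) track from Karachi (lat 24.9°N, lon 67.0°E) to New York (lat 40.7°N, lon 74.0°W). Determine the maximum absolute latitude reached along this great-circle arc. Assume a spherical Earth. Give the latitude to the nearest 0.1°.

The great circle lies in the plane with unit normal n̂ = (p₁ × p₂)/|p₁ × p₂|.
Here n̂_z ≈ -0.448; the vertex latitude is φ_max = arccos|n̂_z| ≈ 63.4°.

≈ 63.4°N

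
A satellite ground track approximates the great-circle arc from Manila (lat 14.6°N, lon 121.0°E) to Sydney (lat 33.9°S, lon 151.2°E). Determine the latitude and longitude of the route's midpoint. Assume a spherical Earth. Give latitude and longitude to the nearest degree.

Write both endpoints as unit vectors p₁, p₂ with components (cos φ cos λ, cos φ sin λ, sin φ).
The central angle between the endpoints is δ = arccos(p₁·p₂) ≈ 0.984 rad (56.4°).
Interpolate at f = 1/2 with slerp weights a = sin((1−f)δ)/sin δ ≈ 0.567, b = sin(fδ)/sin δ ≈ 0.567.
p = a·p₁ + b·p₂ ≈ (-0.695, 0.697, -0.173); φ = arcsin(p_z) ≈ -9.99°, λ = atan2(p_y, p_x) ≈ 134.92°.

≈ lat 10°S, lon 135°E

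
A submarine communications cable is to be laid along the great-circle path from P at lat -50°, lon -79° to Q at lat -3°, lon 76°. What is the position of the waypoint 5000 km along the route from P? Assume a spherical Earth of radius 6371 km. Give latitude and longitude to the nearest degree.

≈ lat -69°, lon 13°

Write both endpoints as unit vectors p₁, p₂ with components (cos φ cos λ, cos φ sin λ, sin φ).
The central angle between the endpoints is δ = arccos(p₁·p₂) ≈ 2.143 rad (122.8°). The total great-circle distance is δ·R ≈ 2.143 × 6371 ≈ 13654 km, so the target fraction is f = 5000/13654 ≈ 0.366.
Interpolate at f ≈ 0.366 with slerp weights a = sin((1−f)δ)/sin δ ≈ 1.163, b = sin(fδ)/sin δ ≈ 0.841.
p = a·p₁ + b·p₂ ≈ (0.346, 0.081, -0.935); φ = arcsin(p_z) ≈ -69.20°, λ = atan2(p_y, p_x) ≈ 13.16°.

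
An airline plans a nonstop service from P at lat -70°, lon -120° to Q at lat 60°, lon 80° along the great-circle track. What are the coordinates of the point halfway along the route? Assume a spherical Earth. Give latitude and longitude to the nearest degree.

From cos δ = sin φ₁ sin φ₂ + cos φ₁ cos φ₂ cos Δλ, the central angle is δ ≈ 2.915 rad (167.0°).
Interpolate at f = 1/2 with slerp weights a = sin((1−f)δ)/sin δ ≈ 4.428, b = sin(fδ)/sin δ ≈ 4.428.
p = a·p₁ + b·p₂ ≈ (-0.373, 0.869, -0.326); φ = arcsin(p_z) ≈ -19.04°, λ = atan2(p_y, p_x) ≈ 113.22°.

≈ lat -19°, lon 113°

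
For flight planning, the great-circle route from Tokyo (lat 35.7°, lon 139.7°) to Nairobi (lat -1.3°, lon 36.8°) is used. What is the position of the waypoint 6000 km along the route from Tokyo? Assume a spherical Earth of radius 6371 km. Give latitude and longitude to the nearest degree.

From cos δ = sin φ₁ sin φ₂ + cos φ₁ cos φ₂ cos Δλ, the central angle is δ ≈ 1.767 rad (101.2°). The total great-circle distance is δ·R ≈ 1.767 × 6371 ≈ 11255 km, so the target fraction is f = 6000/11255 ≈ 0.533.
Interpolate at f ≈ 0.533 with slerp weights a = sin((1−f)δ)/sin δ ≈ 0.749, b = sin(fδ)/sin δ ≈ 0.824.
p = a·p₁ + b·p₂ ≈ (0.196, 0.887, 0.418); φ = arcsin(p_z) ≈ 24.72°, λ = atan2(p_y, p_x) ≈ 77.53°.

≈ lat 25°, lon 78°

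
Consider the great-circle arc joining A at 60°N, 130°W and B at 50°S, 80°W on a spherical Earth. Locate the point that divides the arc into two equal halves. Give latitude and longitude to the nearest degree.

≈ 6°N, 102°W

From cos δ = sin φ₁ sin φ₂ + cos φ₁ cos φ₂ cos Δλ, the central angle is δ ≈ 2.045 rad (117.2°).
Interpolate at f = 1/2 with slerp weights a = sin((1−f)δ)/sin δ ≈ 0.959, b = sin(fδ)/sin δ ≈ 0.959.
p = a·p₁ + b·p₂ ≈ (-0.201, -0.975, 0.096); φ = arcsin(p_z) ≈ 5.50°, λ = atan2(p_y, p_x) ≈ -101.67°.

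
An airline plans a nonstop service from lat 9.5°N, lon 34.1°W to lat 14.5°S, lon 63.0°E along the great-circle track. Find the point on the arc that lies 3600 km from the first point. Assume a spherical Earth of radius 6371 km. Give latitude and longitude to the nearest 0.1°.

From cos δ = sin φ₁ sin φ₂ + cos φ₁ cos φ₂ cos Δλ, the central angle is δ ≈ 1.731 rad (99.2°). The total great-circle distance is δ·R ≈ 1.731 × 6371 ≈ 11027 km, so the target fraction is f = 3600/11027 ≈ 0.326.
Interpolate at f ≈ 0.326 with slerp weights a = sin((1−f)δ)/sin δ ≈ 0.931, b = sin(fδ)/sin δ ≈ 0.542.
p = a·p₁ + b·p₂ ≈ (0.999, -0.047, 0.018); φ = arcsin(p_z) ≈ 1.02°, λ = atan2(p_y, p_x) ≈ -2.69°.

≈ lat 1.0°N, lon 2.7°W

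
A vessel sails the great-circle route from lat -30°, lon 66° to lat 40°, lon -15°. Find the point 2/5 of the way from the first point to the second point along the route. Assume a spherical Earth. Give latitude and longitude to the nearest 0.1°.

≈ lat -1.0°, lon 35.4°

Write both endpoints as unit vectors p₁, p₂ with components (cos φ cos λ, cos φ sin λ, sin φ).
The central angle between the endpoints is δ = arccos(p₁·p₂) ≈ 1.790 rad (102.6°).
Interpolate at f = 2/5 with slerp weights a = sin((1−f)δ)/sin δ ≈ 0.901, b = sin(fδ)/sin δ ≈ 0.673.
p = a·p₁ + b·p₂ ≈ (0.815, 0.579, -0.018); φ = arcsin(p_z) ≈ -1.04°, λ = atan2(p_y, p_x) ≈ 35.41°.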